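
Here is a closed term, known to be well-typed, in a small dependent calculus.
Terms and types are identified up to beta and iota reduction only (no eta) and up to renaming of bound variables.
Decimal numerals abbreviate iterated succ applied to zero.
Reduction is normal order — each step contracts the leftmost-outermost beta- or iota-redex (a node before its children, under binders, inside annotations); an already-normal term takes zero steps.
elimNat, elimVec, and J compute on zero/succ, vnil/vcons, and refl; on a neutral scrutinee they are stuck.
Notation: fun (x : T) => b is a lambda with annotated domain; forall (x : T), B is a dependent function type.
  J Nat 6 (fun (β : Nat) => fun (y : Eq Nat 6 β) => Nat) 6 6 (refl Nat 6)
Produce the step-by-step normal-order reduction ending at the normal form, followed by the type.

normal-order reduction:
  J Nat 6 (fun (β : Nat) => fun (y : Eq Nat 6 β) => Nat) 6 6 (refl Nat 6)
  ~> 6
the term's type:
  Nat


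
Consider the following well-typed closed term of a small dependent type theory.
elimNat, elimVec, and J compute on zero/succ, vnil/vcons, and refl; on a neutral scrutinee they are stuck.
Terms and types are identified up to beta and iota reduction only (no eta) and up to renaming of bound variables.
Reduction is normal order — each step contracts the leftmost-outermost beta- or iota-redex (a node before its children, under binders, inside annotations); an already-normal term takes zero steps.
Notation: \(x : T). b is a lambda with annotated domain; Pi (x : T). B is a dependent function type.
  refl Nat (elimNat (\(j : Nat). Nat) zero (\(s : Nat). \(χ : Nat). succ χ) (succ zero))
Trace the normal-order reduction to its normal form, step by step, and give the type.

normal-order reduction:
  refl Nat (elimNat (\(j : Nat). Nat) zero (\(s : Nat). \(χ : Nat). succ χ) (succ zero))
  ~> refl Nat ((\(j : Nat). \(s : Nat). succ s) zero (elimNat (\(χ : Nat). Nat) zero (\(c : Nat). \(a : Nat). succ a) zero))
  ~> refl Nat ((\(j : Nat). succ j) (elimNat (\(s : Nat). Nat) zero (\(χ : Nat). \(c : Nat). succ c) zero))
  ~> refl Nat (succ (elimNat (\(j : Nat). Nat) zero (\(s : Nat). \(χ : Nat). succ χ) zero))
  ~> refl Nat (succ zero)
the term's type:
  Eq Nat (succ zero) (succ zero)


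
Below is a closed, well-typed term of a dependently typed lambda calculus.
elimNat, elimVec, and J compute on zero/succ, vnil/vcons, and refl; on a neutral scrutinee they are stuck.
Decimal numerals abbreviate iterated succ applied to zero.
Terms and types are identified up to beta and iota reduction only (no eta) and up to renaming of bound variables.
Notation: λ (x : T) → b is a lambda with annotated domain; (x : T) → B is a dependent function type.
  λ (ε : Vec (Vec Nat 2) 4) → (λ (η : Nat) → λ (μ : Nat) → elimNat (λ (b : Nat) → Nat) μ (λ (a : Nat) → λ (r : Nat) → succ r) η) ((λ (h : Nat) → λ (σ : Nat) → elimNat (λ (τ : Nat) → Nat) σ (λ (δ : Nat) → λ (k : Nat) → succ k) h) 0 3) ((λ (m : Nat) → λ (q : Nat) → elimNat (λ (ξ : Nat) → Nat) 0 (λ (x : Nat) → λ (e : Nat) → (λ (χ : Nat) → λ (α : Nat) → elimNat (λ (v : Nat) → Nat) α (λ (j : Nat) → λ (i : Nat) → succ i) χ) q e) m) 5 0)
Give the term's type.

the term's type:
  (ε : Vec (Vec Nat 2) 4) → Nat


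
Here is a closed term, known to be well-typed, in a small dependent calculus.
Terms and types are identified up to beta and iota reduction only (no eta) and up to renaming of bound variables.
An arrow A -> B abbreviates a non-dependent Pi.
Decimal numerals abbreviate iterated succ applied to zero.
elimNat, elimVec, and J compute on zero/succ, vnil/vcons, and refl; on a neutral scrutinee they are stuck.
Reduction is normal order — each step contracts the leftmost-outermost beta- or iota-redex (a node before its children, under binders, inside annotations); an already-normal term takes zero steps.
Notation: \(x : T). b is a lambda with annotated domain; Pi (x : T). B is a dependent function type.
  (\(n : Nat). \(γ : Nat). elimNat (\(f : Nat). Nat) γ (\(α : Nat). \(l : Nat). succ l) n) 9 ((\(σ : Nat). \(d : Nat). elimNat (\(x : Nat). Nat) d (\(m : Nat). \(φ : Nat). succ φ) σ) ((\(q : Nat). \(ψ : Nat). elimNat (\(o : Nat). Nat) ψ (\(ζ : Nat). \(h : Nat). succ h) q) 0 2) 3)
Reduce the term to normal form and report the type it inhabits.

resulting normal form:
  14
the term's type:
  Nat


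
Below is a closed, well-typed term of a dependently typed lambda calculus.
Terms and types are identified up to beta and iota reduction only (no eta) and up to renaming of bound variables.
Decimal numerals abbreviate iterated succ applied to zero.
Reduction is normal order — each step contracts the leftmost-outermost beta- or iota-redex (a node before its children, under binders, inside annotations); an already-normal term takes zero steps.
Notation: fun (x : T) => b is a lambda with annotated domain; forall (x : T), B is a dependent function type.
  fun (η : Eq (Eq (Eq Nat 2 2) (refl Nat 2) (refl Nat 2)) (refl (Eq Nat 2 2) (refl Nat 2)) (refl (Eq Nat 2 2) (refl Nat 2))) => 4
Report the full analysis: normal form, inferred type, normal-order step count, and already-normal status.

resulting normal form:
  fun (η : Eq (Eq (Eq Nat 2 2) (refl Nat 2) (refl Nat 2)) (refl (Eq Nat 2 2) (refl Nat 2)) (refl (Eq Nat 2 2) (refl Nat 2))) => 4
type:
  forall (η : Eq (Eq (Eq Nat 2 2) (refl Nat 2) (refl Nat 2)) (refl (Eq Nat 2 2) (refl Nat 2)) (refl (Eq Nat 2 2) (refl Nat 2))), Nat
steps to reach normal form (normal order): 0
already normal: yes


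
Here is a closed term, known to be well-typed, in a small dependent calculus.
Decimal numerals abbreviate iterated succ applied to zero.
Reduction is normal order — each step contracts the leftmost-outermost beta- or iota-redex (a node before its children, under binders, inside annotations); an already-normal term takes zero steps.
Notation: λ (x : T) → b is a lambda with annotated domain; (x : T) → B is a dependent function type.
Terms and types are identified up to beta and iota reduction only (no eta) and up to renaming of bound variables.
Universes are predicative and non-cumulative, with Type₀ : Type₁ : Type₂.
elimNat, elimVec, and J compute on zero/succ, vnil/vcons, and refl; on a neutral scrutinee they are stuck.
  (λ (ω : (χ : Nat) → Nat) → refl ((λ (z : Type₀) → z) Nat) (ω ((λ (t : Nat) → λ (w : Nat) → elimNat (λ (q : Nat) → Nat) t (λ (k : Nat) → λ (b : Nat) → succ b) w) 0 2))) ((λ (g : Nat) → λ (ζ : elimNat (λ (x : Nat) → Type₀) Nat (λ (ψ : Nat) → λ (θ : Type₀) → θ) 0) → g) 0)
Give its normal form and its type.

resulting normal form:
  refl Nat 0
inferred type:
  Eq Nat 0 0


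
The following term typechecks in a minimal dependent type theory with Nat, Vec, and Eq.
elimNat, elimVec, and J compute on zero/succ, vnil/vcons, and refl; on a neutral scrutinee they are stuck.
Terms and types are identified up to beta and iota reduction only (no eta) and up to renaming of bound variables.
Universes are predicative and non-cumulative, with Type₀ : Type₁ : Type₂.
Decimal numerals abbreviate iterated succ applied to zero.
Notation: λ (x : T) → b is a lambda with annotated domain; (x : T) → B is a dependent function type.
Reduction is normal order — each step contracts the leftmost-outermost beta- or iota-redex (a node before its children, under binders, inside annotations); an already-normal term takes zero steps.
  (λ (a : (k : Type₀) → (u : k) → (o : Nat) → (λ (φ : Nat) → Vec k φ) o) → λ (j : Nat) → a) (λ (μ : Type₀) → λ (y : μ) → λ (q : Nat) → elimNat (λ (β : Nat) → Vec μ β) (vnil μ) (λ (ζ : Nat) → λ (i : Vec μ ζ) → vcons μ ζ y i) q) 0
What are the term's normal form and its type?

resulting normal form:
  λ (a : Type₀) → λ (k : a) → λ (u : Nat) → elimNat (λ (o : Nat) → Vec a o) (vnil a) (λ (φ : Nat) → λ (j : Vec a φ) → vcons a φ k j) u
the term's type:
  (a : Type₀) → (k : a) → (u : Nat) → Vec a u


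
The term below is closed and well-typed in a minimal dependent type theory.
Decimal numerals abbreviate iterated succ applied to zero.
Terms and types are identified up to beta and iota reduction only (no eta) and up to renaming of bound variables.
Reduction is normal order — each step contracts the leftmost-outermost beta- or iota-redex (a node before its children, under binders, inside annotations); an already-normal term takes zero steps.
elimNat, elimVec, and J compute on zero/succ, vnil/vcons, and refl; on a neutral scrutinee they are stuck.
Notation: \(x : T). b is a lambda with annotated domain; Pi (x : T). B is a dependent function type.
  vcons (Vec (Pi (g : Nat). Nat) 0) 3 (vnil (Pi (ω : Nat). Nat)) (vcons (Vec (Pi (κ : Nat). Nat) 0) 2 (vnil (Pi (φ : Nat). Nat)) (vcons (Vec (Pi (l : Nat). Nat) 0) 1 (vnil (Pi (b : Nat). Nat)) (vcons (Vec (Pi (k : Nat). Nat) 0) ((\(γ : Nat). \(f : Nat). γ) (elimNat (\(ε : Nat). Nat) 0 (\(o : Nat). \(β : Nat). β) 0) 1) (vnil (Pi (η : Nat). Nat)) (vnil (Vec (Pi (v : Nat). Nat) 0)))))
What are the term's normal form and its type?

resulting normal form:
  vcons (Vec (Pi (g : Nat). Nat) 0) 3 (vnil (Pi (ω : Nat). Nat)) (vcons (Vec (Pi (κ : Nat). Nat) 0) 2 (vnil (Pi (φ : Nat). Nat)) (vcons (Vec (Pi (l : Nat). Nat) 0) 1 (vnil (Pi (b : Nat). Nat)) (vcons (Vec (Pi (k : Nat). Nat) 0) 0 (vnil (Pi (γ : Nat). Nat)) (vnil (Vec (Pi (f : Nat). Nat) 0)))))
inferred type:
  Vec (Vec (Pi (g : Nat). Nat) 0) 4
observation: reduction starts at a beta-redex, and 3 normal-order steps reach the normal form.


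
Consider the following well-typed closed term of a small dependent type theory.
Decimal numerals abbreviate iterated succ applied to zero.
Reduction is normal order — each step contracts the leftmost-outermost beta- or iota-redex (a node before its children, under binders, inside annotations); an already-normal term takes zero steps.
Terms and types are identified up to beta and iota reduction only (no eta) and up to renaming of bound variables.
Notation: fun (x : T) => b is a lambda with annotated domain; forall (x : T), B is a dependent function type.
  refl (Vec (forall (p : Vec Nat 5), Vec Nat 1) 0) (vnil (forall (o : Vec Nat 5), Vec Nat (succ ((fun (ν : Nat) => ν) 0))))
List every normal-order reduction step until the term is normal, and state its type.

normal-order reduction sequence:
  refl (Vec (forall (p : Vec Nat 5), Vec Nat 1) 0) (vnil (forall (o : Vec Nat 5), Vec Nat (succ ((fun (ν : Nat) => ν) 0))))
  ~> refl (Vec (forall (p : Vec Nat 5), Vec Nat 1) 0) (vnil (forall (o : Vec Nat 5), Vec Nat 1))
inferred type:
  Eq (Vec (forall (p : Vec Nat 5), Vec Nat 1) 0) (vnil (forall (o : Vec Nat 5), Vec Nat 1)) (vnil (forall (ν : Vec Nat 5), Vec Nat 1))


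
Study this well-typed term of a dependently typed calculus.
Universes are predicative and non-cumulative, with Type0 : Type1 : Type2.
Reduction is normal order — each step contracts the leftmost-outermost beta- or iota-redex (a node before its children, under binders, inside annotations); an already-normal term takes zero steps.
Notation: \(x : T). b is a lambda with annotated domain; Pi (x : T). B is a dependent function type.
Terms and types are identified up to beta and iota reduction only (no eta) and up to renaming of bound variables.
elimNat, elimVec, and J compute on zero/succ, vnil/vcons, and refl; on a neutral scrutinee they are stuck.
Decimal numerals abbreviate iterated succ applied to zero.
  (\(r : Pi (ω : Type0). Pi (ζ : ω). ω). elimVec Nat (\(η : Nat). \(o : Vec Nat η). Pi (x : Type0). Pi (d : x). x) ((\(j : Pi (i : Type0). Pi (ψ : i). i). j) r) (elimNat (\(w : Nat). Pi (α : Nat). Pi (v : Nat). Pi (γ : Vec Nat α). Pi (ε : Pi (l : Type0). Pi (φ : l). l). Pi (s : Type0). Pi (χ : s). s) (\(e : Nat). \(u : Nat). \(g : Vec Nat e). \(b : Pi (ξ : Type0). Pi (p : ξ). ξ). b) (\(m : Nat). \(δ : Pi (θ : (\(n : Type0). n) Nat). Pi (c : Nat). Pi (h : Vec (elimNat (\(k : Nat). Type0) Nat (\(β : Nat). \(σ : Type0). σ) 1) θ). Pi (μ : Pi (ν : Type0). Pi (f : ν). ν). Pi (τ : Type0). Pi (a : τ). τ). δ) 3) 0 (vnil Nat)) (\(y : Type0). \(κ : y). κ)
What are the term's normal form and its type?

resulting normal form:
  \(r : Type0). \(ω : r). ω
inferred type:
  Pi (r : Type0). Pi (ω : r). r
observation: 3 normal-order steps normalize the term, beginning with a beta-redex.


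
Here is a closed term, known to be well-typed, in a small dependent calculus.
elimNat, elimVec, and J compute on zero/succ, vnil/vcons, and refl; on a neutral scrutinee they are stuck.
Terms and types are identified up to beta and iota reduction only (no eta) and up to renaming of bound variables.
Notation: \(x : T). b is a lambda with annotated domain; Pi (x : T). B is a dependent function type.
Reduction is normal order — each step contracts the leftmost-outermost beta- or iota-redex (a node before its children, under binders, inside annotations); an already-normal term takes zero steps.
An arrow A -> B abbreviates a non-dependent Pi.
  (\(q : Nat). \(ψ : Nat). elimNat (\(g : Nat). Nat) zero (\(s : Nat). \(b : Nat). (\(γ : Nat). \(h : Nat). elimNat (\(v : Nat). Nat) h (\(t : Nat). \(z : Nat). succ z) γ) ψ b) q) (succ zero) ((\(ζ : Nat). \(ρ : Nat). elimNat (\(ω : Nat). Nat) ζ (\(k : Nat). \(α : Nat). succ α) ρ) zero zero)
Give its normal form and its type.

reduced normal form:
  zero
inferred type:
  Nat


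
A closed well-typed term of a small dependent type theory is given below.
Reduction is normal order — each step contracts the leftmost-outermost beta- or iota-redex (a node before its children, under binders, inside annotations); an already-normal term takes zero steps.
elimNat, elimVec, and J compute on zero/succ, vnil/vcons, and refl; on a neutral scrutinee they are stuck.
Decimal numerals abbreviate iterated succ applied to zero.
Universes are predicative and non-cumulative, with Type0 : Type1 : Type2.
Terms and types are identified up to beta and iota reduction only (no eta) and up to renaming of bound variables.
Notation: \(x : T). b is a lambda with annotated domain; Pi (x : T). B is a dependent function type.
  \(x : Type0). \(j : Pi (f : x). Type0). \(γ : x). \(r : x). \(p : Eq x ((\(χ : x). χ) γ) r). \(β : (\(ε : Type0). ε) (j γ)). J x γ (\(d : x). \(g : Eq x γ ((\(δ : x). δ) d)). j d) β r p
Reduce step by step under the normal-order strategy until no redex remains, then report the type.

reduction (normal order):
  \(x : Type0). \(j : Pi (f : x). Type0). \(γ : x). \(r : x). \(p : Eq x ((\(χ : x). χ) γ) r). \(β : (\(ε : Type0). ε) (j γ)). J x γ (\(d : x). \(g : Eq x γ ((\(δ : x). δ) d)). j d) β r p
  ~> \(x : Type0). \(j : Pi (f : x). Type0). \(γ : x). \(r : x). \(p : Eq x γ r). \(χ : (\(β : Type0). β) (j γ)). J x γ (\(ε : x). \(d : Eq x γ ((\(g : x). g) ε)). j ε) χ r p
  ~> \(x : Type0). \(j : Pi (f : x). Type0). \(γ : x). \(r : x). \(p : Eq x γ r). \(χ : j γ). J x γ (\(β : x). \(ε : Eq x γ ((\(d : x). d) β)). j β) χ r p
  ~> \(x : Type0). \(j : Pi (f : x). Type0). \(γ : x). \(r : x). \(p : Eq x γ r). \(χ : j γ). J x γ (\(β : x). \(ε : Eq x γ β). j β) χ r p
the term's type:
  Pi (x : Type0). Pi (j : Pi (f : x). Type0). Pi (γ : x). Pi (r : x). Pi (p : Eq x γ r). Pi (χ : j γ). j r


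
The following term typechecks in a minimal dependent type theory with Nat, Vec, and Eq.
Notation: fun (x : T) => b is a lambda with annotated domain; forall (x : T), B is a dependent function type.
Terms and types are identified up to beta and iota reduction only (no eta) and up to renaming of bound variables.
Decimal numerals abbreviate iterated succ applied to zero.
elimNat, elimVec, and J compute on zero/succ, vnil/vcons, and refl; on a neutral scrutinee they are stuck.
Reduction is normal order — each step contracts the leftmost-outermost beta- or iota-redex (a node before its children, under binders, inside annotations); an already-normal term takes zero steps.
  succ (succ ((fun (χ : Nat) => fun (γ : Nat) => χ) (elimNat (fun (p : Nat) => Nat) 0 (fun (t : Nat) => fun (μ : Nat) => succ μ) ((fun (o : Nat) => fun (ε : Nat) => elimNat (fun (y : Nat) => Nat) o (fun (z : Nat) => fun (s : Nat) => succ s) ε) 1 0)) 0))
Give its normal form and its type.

resulting normal form:
  3
type:
  Nat


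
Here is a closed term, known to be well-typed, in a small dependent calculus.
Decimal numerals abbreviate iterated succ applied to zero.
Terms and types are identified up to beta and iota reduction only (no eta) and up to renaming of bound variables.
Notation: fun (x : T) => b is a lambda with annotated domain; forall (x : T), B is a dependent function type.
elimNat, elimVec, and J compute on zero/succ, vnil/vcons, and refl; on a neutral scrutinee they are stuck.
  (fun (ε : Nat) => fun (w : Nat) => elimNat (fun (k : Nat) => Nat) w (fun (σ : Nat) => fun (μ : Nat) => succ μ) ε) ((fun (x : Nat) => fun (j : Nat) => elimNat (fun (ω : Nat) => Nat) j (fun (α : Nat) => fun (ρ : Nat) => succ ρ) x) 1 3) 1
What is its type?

inferred type:
  Nat


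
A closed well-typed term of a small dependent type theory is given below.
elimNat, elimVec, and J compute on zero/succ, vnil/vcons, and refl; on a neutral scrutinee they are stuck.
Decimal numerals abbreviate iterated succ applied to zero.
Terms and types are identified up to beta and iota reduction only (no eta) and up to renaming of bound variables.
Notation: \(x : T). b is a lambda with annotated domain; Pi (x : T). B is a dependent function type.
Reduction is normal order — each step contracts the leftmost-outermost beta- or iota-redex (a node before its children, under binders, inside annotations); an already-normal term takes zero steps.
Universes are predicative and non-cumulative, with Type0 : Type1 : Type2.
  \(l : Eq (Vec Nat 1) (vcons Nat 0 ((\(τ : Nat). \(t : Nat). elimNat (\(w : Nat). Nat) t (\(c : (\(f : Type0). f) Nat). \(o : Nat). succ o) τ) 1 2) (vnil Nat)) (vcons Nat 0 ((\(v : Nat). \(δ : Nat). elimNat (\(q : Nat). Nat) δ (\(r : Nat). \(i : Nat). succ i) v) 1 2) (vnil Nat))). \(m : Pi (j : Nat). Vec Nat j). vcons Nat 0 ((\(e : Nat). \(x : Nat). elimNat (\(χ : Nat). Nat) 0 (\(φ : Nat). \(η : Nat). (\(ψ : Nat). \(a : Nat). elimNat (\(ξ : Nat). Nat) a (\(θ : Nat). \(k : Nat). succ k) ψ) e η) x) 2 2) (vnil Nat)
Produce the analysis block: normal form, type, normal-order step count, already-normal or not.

resulting normal form:
  \(l : Eq (Vec Nat 1) (vcons Nat 0 3 (vnil Nat)) (vcons Nat 0 3 (vnil Nat))). \(τ : Pi (t : Nat). Vec Nat t). vcons Nat 0 4 (vnil Nat)
type:
  Pi (l : Eq (Vec Nat 1) (vcons Nat 0 3 (vnil Nat)) (vcons Nat 0 3 (vnil Nat))). Pi (τ : Pi (t : Nat). Vec Nat t). Vec Nat 1
reduction steps (normal order): 39
already normal: no
first redex: a beta-redex


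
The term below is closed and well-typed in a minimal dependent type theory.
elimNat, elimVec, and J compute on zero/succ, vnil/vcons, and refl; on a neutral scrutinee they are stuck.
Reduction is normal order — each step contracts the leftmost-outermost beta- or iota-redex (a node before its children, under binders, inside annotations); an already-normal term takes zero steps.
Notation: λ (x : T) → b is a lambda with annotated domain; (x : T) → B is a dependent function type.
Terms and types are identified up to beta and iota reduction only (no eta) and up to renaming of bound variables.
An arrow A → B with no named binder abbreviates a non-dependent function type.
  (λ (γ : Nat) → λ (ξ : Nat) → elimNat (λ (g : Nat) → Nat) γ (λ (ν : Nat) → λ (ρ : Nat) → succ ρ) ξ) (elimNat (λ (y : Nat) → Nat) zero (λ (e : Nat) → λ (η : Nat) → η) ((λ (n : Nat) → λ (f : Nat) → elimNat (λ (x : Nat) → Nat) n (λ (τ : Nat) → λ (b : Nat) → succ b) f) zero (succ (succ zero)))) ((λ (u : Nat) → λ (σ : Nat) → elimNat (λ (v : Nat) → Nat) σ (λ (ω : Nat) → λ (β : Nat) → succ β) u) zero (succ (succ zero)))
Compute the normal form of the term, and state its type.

resulting normal form:
  succ (succ zero)
type:
  Nat


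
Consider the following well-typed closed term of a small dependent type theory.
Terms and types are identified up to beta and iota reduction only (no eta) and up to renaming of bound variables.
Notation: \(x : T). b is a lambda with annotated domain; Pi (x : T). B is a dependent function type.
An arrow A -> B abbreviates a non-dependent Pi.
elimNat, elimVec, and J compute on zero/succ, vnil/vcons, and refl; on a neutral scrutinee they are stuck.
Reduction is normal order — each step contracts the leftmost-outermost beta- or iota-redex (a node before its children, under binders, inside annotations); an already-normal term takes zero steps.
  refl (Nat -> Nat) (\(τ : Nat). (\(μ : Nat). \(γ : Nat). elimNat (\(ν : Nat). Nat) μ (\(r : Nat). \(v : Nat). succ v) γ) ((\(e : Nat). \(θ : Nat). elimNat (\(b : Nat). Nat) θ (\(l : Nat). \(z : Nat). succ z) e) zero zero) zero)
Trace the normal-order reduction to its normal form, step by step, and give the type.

reduction (normal order):
  refl (Nat -> Nat) (\(τ : Nat). (\(μ : Nat). \(γ : Nat). elimNat (\(ν : Nat). Nat) μ (\(r : Nat). \(v : Nat). succ v) γ) ((\(e : Nat). \(θ : Nat). elimNat (\(b : Nat). Nat) θ (\(l : Nat). \(z : Nat). succ z) e) zero zero) zero)
  ~> refl (Nat -> Nat) (\(τ : Nat). (\(μ : Nat). elimNat (\(γ : Nat). Nat) ((\(ν : Nat). \(r : Nat). elimNat (\(v : Nat). Nat) r (\(e : Nat). \(θ : Nat). succ θ) ν) zero zero) (\(b : Nat). \(l : Nat). succ l) μ) zero)
  ~> refl (Nat -> Nat) (\(τ : Nat). elimNat (\(μ : Nat). Nat) ((\(γ : Nat). \(ν : Nat). elimNat (\(r : Nat). Nat) ν (\(v : Nat). \(e : Nat). succ e) γ) zero zero) (\(θ : Nat). \(b : Nat). succ b) zero)
  ~> refl (Nat -> Nat) (\(τ : Nat). (\(μ : Nat). \(γ : Nat). elimNat (\(ν : Nat). Nat) γ (\(r : Nat). \(v : Nat). succ v) μ) zero zero)
  ~> refl (Nat -> Nat) (\(τ : Nat). (\(μ : Nat). elimNat (\(γ : Nat). Nat) μ (\(ν : Nat). \(r : Nat). succ r) zero) zero)
  ~> refl (Nat -> Nat) (\(τ : Nat). elimNat (\(μ : Nat). Nat) zero (\(γ : Nat). \(ν : Nat). succ ν) zero)
  ~> refl (Nat -> Nat) (\(τ : Nat). zero)
the term's type:
  Eq (Nat -> Nat) (\(τ : Nat). zero) (\(μ : Nat). zero)


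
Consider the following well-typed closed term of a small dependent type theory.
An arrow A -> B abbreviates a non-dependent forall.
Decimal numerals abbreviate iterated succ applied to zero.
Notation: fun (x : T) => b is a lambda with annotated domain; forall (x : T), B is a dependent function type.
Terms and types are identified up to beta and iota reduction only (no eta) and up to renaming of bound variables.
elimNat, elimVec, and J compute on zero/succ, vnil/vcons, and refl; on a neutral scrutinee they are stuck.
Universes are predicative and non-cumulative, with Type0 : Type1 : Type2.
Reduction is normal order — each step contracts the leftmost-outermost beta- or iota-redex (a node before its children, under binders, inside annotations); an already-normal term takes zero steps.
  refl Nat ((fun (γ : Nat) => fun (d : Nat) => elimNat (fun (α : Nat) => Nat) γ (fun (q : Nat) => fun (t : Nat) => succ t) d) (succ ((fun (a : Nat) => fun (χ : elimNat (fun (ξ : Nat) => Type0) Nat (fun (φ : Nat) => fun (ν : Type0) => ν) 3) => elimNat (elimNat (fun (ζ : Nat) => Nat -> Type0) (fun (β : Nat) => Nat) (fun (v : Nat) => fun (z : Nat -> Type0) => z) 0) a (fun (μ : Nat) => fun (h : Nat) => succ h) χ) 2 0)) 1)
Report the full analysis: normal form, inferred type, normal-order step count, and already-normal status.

resulting normal form:
  refl Nat 4
the term's type:
  Eq Nat 4 4
reduction steps (normal order): 9
term was already normal: no
first contracted redex: a beta-redex


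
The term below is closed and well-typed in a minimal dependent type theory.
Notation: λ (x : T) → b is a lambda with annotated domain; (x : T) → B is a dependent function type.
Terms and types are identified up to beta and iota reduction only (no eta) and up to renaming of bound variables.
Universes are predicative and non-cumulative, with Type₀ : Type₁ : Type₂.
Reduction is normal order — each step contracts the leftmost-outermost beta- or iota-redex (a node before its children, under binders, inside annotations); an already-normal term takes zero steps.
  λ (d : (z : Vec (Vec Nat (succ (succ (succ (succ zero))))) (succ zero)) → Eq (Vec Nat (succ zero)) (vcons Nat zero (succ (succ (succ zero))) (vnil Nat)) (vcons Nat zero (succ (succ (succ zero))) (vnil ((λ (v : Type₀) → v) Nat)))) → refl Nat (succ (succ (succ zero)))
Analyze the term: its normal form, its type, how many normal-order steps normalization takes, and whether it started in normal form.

resulting normal form:
  λ (d : (z : Vec (Vec Nat (succ (succ (succ (succ zero))))) (succ zero)) → Eq (Vec Nat (succ zero)) (vcons Nat zero (succ (succ (succ zero))) (vnil Nat)) (vcons Nat zero (succ (succ (succ zero))) (vnil Nat))) → refl Nat (succ (succ (succ zero)))
type:
  (d : (z : Vec (Vec Nat (succ (succ (succ (succ zero))))) (succ zero)) → Eq (Vec Nat (succ zero)) (vcons Nat zero (succ (succ (succ zero))) (vnil Nat)) (vcons Nat zero (succ (succ (succ zero))) (vnil Nat))) → Eq Nat (succ (succ (succ zero))) (succ (succ (succ zero)))
normal-order step count: 1
started in normal form: no
first redex: a beta-redex


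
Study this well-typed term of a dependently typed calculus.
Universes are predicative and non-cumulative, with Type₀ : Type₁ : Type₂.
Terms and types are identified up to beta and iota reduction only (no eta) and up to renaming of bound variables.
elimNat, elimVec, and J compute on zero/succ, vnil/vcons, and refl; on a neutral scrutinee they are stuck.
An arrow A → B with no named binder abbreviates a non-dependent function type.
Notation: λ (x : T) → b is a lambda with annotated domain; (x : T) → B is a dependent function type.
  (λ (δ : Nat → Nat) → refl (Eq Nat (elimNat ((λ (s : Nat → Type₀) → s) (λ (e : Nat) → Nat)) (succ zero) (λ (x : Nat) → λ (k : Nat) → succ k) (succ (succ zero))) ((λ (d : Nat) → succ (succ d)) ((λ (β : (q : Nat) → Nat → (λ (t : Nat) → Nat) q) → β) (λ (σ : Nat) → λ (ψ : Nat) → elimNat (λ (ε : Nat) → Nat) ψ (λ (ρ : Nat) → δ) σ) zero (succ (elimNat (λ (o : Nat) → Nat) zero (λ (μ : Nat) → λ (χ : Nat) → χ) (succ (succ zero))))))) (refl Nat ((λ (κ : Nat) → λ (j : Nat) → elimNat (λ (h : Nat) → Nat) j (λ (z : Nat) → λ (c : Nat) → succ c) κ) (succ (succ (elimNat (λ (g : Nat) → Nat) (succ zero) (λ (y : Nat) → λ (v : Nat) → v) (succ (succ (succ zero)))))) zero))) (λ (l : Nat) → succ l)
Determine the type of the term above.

the term's type:
  Eq (Eq Nat (succ (succ (succ zero))) (succ (succ (succ zero)))) (refl Nat (succ (succ (succ zero)))) (refl Nat (succ (succ (succ zero))))


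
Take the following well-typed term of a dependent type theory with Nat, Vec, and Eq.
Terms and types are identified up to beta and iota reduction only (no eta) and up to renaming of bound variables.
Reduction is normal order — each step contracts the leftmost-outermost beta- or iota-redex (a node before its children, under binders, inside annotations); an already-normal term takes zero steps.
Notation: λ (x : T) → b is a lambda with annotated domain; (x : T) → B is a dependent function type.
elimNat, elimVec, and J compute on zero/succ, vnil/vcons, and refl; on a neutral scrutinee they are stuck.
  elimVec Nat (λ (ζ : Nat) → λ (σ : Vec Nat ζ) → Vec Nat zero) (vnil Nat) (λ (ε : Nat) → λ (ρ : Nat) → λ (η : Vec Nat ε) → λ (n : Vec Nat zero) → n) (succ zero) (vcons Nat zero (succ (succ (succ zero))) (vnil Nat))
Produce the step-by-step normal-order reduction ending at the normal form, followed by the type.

reduction (normal order):
  elimVec Nat (λ (ζ : Nat) → λ (σ : Vec Nat ζ) → Vec Nat zero) (vnil Nat) (λ (ε : Nat) → λ (ρ : Nat) → λ (η : Vec Nat ε) → λ (n : Vec Nat zero) → n) (succ zero) (vcons Nat zero (succ (succ (succ zero))) (vnil Nat))
  ~> (λ (ζ : Nat) → λ (σ : Nat) → λ (ε : Vec Nat ζ) → λ (ρ : Vec Nat zero) → ρ) zero (succ (succ (succ zero))) (vnil Nat) (elimVec Nat (λ (η : Nat) → λ (n : Vec Nat η) → Vec Nat zero) (vnil Nat) (λ (δ : Nat) → λ (α : Nat) → λ (φ : Vec Nat δ) → λ (e : Vec Nat zero) → e) zero (vnil Nat))
  ~> (λ (ζ : Nat) → λ (σ : Vec Nat zero) → λ (ε : Vec Nat zero) → ε) (succ (succ (succ zero))) (vnil Nat) (elimVec Nat (λ (ρ : Nat) → λ (η : Vec Nat ρ) → Vec Nat zero) (vnil Nat) (λ (n : Nat) → λ (δ : Nat) → λ (α : Vec Nat n) → λ (φ : Vec Nat zero) → φ) zero (vnil Nat))
  ~> (λ (ζ : Vec Nat zero) → λ (σ : Vec Nat zero) → σ) (vnil Nat) (elimVec Nat (λ (ε : Nat) → λ (ρ : Vec Nat ε) → Vec Nat zero) (vnil Nat) (λ (η : Nat) → λ (n : Nat) → λ (δ : Vec Nat η) → λ (α : Vec Nat zero) → α) zero (vnil Nat))
  ~> (λ (ζ : Vec Nat zero) → ζ) (elimVec Nat (λ (σ : Nat) → λ (ε : Vec Nat σ) → Vec Nat zero) (vnil Nat) (λ (ρ : Nat) → λ (η : Nat) → λ (n : Vec Nat ρ) → λ (δ : Vec Nat zero) → δ) zero (vnil Nat))
  ~> elimVec Nat (λ (ζ : Nat) → λ (σ : Vec Nat ζ) → Vec Nat zero) (vnil Nat) (λ (ε : Nat) → λ (ρ : Nat) → λ (η : Vec Nat ε) → λ (n : Vec Nat zero) → n) zero (vnil Nat)
  ~> vnil Nat
the term's type:
  Vec Nat zero


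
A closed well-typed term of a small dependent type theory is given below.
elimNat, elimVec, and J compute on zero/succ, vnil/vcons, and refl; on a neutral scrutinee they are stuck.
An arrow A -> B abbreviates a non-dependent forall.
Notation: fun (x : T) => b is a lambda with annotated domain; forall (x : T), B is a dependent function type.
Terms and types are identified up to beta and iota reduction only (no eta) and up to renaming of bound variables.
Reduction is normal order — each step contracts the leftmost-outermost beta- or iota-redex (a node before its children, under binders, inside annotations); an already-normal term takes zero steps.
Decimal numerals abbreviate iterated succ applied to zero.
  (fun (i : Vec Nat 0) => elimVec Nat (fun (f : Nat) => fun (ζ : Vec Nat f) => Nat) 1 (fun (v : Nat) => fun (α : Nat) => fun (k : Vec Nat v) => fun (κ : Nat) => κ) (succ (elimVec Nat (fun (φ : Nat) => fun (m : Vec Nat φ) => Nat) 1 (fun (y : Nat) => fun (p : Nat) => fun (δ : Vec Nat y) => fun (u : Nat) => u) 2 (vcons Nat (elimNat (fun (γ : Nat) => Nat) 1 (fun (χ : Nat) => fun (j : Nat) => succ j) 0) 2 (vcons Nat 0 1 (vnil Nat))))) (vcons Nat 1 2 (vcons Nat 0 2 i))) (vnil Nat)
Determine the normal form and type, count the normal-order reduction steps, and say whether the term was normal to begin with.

normal form:
  1
type:
  Nat
steps to reach normal form (normal order): 12
already normal: no
first redex: a beta-redex


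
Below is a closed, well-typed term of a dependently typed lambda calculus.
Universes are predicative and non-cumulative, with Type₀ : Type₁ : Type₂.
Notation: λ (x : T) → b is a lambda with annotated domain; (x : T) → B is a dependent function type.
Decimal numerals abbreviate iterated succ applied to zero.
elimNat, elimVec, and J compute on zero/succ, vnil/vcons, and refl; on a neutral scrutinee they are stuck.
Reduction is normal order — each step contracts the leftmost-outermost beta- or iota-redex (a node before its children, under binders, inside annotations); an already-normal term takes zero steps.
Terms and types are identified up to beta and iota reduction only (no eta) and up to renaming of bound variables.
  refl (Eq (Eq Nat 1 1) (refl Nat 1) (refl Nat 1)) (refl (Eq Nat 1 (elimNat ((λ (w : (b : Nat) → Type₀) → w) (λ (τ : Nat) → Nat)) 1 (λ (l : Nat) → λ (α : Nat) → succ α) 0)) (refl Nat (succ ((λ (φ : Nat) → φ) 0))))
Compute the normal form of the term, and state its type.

resulting normal form:
  refl (Eq (Eq Nat 1 1) (refl Nat 1) (refl Nat 1)) (refl (Eq Nat 1 1) (refl Nat 1))
type:
  Eq (Eq (Eq Nat 1 1) (refl Nat 1) (refl Nat 1)) (refl (Eq Nat 1 1) (refl Nat 1)) (refl (Eq Nat 1 1) (refl Nat 1))
observation: the term reaches its normal form after 2 normal-order steps.


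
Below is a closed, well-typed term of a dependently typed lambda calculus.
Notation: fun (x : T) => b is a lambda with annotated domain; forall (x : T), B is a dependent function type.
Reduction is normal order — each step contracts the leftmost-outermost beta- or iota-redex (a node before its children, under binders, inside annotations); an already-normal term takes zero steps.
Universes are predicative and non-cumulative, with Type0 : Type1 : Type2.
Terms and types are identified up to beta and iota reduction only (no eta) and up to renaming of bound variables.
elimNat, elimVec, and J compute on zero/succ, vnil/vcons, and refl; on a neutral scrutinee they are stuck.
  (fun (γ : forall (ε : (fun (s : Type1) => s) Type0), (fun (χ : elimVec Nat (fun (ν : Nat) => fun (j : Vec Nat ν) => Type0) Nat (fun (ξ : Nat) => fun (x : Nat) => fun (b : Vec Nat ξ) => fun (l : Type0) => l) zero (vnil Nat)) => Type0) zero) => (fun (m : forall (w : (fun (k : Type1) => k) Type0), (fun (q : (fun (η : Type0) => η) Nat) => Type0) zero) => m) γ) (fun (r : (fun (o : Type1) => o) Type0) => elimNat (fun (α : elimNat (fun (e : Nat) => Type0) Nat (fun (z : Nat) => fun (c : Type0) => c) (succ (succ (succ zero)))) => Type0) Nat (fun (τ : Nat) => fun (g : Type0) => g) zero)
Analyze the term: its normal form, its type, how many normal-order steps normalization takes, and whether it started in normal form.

normal form:
  fun (γ : Type0) => Nat
type:
  forall (γ : Type0), Type0
reduction steps (normal order): 4
already normal: no
first contracted redex: a beta-redex


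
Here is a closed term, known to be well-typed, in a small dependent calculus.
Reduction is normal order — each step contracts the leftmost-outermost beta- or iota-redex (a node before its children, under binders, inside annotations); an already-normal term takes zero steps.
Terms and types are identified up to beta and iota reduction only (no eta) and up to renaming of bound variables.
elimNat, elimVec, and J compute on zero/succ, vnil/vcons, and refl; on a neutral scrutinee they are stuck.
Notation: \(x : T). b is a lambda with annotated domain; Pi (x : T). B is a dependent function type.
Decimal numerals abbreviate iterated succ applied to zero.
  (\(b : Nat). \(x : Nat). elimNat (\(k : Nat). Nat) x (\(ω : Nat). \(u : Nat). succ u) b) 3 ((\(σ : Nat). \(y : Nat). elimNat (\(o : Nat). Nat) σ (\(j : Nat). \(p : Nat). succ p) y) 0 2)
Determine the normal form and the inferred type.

normal form:
  5
the term's type:
  Nat
observation: the leftmost-outermost redex is a beta-redex, and normalization takes 21 steps.


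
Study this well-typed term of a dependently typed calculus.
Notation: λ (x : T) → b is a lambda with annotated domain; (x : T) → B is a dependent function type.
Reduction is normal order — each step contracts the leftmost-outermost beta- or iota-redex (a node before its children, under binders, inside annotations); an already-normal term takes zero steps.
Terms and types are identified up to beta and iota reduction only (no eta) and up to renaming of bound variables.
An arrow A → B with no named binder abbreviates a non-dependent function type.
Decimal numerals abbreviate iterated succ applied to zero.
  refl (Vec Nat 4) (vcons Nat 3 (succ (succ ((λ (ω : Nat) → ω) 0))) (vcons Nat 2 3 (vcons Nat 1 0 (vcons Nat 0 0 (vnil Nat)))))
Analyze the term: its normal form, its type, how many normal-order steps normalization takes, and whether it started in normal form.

normal form:
  refl (Vec Nat 4) (vcons Nat 3 2 (vcons Nat 2 3 (vcons Nat 1 0 (vcons Nat 0 0 (vnil Nat)))))
the term's type:
  Eq (Vec Nat 4) (vcons Nat 3 2 (vcons Nat 2 3 (vcons Nat 1 0 (vcons Nat 0 0 (vnil Nat))))) (vcons Nat 3 2 (vcons Nat 2 3 (vcons Nat 1 0 (vcons Nat 0 0 (vnil Nat)))))
normal-order step count: 1
started in normal form: no
first redex: a beta-redex


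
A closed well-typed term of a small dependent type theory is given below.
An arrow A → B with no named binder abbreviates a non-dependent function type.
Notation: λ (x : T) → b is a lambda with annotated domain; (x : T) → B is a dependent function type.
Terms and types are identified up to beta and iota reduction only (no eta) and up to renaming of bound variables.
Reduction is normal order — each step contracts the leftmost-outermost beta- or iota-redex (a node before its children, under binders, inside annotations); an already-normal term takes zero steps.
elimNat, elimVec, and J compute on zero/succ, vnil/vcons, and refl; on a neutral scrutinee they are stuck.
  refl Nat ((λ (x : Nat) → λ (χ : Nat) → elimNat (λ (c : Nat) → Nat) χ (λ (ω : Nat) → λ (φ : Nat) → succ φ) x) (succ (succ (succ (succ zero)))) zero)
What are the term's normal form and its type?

reduced normal form:
  refl Nat (succ (succ (succ (succ zero))))
type:
  Eq Nat (succ (succ (succ (succ zero)))) (succ (succ (succ (succ zero))))


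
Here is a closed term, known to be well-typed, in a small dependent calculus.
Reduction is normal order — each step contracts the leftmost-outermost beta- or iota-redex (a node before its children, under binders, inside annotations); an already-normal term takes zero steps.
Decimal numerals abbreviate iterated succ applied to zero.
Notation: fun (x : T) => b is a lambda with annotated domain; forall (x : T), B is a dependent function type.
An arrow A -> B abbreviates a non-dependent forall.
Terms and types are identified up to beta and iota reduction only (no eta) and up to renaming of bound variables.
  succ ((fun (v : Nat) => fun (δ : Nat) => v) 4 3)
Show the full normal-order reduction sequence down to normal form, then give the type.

reduction (normal order):
  succ ((fun (v : Nat) => fun (δ : Nat) => v) 4 3)
  ~> succ ((fun (v : Nat) => 4) 3)
  ~> 5
inferred type:
  Nat


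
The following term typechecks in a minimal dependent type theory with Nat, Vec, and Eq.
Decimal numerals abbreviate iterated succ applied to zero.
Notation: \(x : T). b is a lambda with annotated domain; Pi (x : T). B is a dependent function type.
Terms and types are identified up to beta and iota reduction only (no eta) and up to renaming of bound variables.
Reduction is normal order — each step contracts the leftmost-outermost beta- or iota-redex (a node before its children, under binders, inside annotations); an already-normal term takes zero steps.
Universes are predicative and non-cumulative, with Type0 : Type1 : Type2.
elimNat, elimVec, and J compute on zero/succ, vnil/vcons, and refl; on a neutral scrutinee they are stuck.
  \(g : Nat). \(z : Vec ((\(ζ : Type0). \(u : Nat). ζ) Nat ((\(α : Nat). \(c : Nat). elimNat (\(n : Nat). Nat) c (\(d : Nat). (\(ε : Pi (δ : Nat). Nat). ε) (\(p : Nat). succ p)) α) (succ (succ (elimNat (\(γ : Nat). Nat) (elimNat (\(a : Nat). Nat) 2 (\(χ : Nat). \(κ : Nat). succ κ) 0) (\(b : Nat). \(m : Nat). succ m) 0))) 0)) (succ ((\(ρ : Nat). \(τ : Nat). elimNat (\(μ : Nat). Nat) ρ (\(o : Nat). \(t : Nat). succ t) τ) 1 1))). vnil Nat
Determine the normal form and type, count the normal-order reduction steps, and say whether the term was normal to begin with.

resulting normal form:
  \(g : Nat). \(z : Vec Nat 3). vnil Nat
inferred type:
  Pi (g : Nat). Pi (z : Vec Nat 3). Vec Nat 0
normal-order step count: 8
already normal: no
first redex: a beta-redex


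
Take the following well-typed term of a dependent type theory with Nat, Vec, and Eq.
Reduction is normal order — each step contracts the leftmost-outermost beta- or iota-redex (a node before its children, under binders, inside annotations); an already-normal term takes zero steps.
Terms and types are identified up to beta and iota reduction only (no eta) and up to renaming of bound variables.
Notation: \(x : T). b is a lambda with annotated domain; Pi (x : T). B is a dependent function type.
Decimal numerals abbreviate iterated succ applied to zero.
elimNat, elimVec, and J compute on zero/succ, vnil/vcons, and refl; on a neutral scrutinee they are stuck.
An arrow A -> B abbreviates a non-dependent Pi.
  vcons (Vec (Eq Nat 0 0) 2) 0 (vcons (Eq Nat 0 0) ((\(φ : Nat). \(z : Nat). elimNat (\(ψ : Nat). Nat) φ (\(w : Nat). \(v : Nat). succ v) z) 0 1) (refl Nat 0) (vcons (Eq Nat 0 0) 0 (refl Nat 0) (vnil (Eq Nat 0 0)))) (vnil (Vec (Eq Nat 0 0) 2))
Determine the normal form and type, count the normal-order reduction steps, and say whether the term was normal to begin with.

normal form:
  vcons (Vec (Eq Nat 0 0) 2) 0 (vcons (Eq Nat 0 0) 1 (refl Nat 0) (vcons (Eq Nat 0 0) 0 (refl Nat 0) (vnil (Eq Nat 0 0)))) (vnil (Vec (Eq Nat 0 0) 2))
inferred type:
  Vec (Vec (Eq Nat 0 0) 2) 1
normal-order step count: 6
already normal: no
first contracted redex: a beta-redex
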